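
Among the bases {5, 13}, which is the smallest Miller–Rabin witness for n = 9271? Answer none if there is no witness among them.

n − 1 = 9270 = 2^1 · 4635, so s = 1 and d = 4635.
Base 5: x_0 = 5^4635 mod 9271 = 1365. x_0 ∉ {1, 9270} and s = 1, so 5 is a Miller–Rabin witness and 9271 is composite.
Base 13: x_0 = 13^4635 mod 9271 = 667. x_0 ∉ {1, 9270} and s = 1, so 13 is a Miller–Rabin witness and 9271 is composite.
The smallest witness among the given bases is 5.

5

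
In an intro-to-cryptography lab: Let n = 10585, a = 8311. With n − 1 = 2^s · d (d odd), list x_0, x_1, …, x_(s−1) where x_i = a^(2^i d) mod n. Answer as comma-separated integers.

4536, 8641, 291

n − 1 = 10584 = 2^3 · 1323, so s = 3 and d = 1323.
x_0 = 8311^1323 mod 10585 = 4536.
x_1 = 4536^2 mod 10585 = 8641.
x_2 = 8641^2 mod 10585 = 291.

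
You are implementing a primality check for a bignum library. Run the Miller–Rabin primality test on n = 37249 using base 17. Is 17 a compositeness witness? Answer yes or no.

n − 1 = 37248 = 2^7 · 291, so s = 7 and d = 291.
Repeated squaring mod 37249: 17^1 ≡ 17, 17^2 ≡ 289, 17^4 ≡ 9023, 17^8 ≡ 25464, 17^16 ≡ 21953, 17^32 ≡ 6647, 17^64 ≡ 5295, 17^128 ≡ 25777, 17^256 ≡ 6067.
291 = 256 + 32 + 2 + 1, so 17^291 ≡ 6067·6647·289·17 ≡ 15159 (mod 37249).
x_0 = 17^291 mod 37249 = 15159.
x_0 is neither 1 nor 37248, so continue squaring.
x_1 = 15159^2 mod 37249 = 6200.
x_2 = 6200^2 mod 37249 = 36281.
x_3 = 36281^2 mod 37249 = 5799.
x_4 = 5799^2 mod 37249 = 29803.
x_5 = 29803^2 mod 37249 = 16404.
x_6 = 16404^2 mod 37249 = 4440.
Reached i = s−1 = 6 without hitting −1: 17 is a Miller–Rabin witness and 37249 is composite.

yes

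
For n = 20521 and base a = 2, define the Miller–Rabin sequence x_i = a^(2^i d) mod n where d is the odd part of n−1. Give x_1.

n − 1 = 20520 = 2^3 · 2565, so s = 3 and d = 2565.
Repeated squaring mod 20521: 2^1 ≡ 2, 2^2 ≡ 4, 2^4 ≡ 16, 2^8 ≡ 256, 2^16 ≡ 3973, 2^32 ≡ 4080, 2^64 ≡ 3869, 2^128 ≡ 9352, 2^256 ≡ 19923, 2^512 ≡ 8747, 2^1024 ≡ 7721, 2^2048 ≡ 336.
2565 = 2048 + 512 + 4 + 1, so 2^2565 ≡ 336·8747·16·2 ≡ 1 (mod 20521).
x_0 = 1.
x_1 = 1^2 mod 20521 = 1.

1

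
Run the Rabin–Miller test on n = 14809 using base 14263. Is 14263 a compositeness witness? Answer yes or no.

n − 1 = 14808 = 2^3 · 1851, so s = 3 and d = 1851.
Repeated squaring mod 14809: 14263^1 ≡ 14263, 14263^2 ≡ 1936, 14263^4 ≡ 1419, 14263^8 ≡ 14346, 14263^16 ≡ 7043, 14263^32 ≡ 8508, 14263^64 ≡ 14481, 14263^128 ≡ 3921, 14263^256 ≡ 2499, 14263^512 ≡ 10412, 14263^1024 ≡ 7864.
1851 = 1024 + 512 + 256 + 32 + 16 + 8 + 2 + 1, so 14263^1851 ≡ 7864·10412·2499·8508·7043·14346·1936·14263 ≡ 2634 (mod 14809).
x_0 = 14263^1851 mod 14809 = 2634.
x_0 is neither 1 nor 14808, so continue squaring.
x_1 = 2634^2 mod 14809 = 7344.
x_2 = 7344^2 mod 14809 = 14767.
Reached i = s−1 = 2 without hitting −1: 14263 is a Miller–Rabin witness and 14809 is composite.

yes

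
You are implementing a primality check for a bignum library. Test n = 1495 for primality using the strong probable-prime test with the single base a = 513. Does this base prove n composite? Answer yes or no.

n − 1 = 1494 = 2^1 · 747, so s = 1 and d = 747.
Repeated squaring mod 1495: 513^1 ≡ 513, 513^2 ≡ 49, 513^4 ≡ 906, 513^8 ≡ 81, 513^16 ≡ 581, 513^32 ≡ 1186, 513^64 ≡ 1296, 513^128 ≡ 731, 513^256 ≡ 646, 513^512 ≡ 211.
747 = 512 + 128 + 64 + 32 + 8 + 2 + 1, so 513^747 ≡ 211·731·1296·1186·81·49·513 ≡ 1022 (mod 1495).
x_0 = 513^747 mod 1495 = 1022.
x_0 ∉ {1, 1494} and s = 1, so 513 is a Miller–Rabin witness and 1495 is composite.

yes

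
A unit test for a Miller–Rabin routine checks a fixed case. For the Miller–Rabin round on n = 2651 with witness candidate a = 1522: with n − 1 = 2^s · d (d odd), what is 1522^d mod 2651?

n − 1 = 2650 = 2^1 · 1325, so s = 1 and d = 1325.
1522^1325 mod 2651 = 2366.

2366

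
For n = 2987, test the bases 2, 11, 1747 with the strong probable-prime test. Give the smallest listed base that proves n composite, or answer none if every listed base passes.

n − 1 = 2986 = 2^1 · 1493, so s = 1 and d = 1493.
Base 2: x_0 = 2^1493 mod 2987 = 831. x_0 ∉ {1, 2986} and s = 1, so 2 is a Miller–Rabin witness and 2987 is composite.
Base 11: x_0 = 11^1493 mod 2987 = 1771. x_0 ∉ {1, 2986} and s = 1, so 11 is a Miller–Rabin witness and 2987 is composite.
Base 1747: x_0 = 1747^1493 mod 2987 = 1702. x_0 ∉ {1, 2986} and s = 1, so 1747 is a Miller–Rabin witness and 2987 is composite.
The smallest witness among the given bases is 2.

2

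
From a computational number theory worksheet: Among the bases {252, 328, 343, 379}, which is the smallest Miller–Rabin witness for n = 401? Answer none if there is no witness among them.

none

n − 1 = 400 = 2^4 · 25, so s = 4 and d = 25.
Base 252: x_0 = 252^25 mod 401 = 20. x_0 is neither 1 nor 400, so continue squaring. x_1 = 20^2 mod 401 = 400. x_1 ≡ −1, so 252 is not a witness.
Base 328: x_0 = 328^25 mod 401 = 98. x_0 is neither 1 nor 400, so continue squaring. x_1 = 98^2 mod 401 = 381. x_2 = 381^2 mod 401 = 400. x_2 ≡ −1, so 328 is not a witness.
Base 343: x_0 = 343^25 mod 401 = 356. x_0 is neither 1 nor 400, so continue squaring. x_1 = 356^2 mod 401 = 20. x_2 = 20^2 mod 401 = 400. x_2 ≡ −1, so 343 is not a witness.
Base 379: x_0 = 379^25 mod 401 = 20. x_0 is neither 1 nor 400, so continue squaring. x_1 = 20^2 mod 401 = 400. x_1 ≡ −1, so 379 is not a witness.
No listed base is a witness for 401.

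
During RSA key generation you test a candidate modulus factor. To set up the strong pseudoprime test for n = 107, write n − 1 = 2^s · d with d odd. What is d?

53

Halving: 106 → 53; 53 is odd.
So 106 = 2^1 · 53.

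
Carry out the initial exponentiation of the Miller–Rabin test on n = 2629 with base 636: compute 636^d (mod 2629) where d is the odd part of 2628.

n − 1 = 2628 = 2^2 · 657, so s = 2 and d = 657.
Repeated squaring mod 2629: 636^1 ≡ 636, 636^2 ≡ 2259, 636^4 ≡ 192, 636^8 ≡ 58, 636^16 ≡ 735, 636^32 ≡ 1280, 636^64 ≡ 533, 636^128 ≡ 157, 636^256 ≡ 988, 636^512 ≡ 785.
657 = 512 + 128 + 16 + 1, so 636^657 ≡ 785·157·735·636 ≡ 1896 (mod 2629).

1896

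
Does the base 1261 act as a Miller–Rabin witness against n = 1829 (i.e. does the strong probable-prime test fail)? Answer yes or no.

yes

n − 1 = 1828 = 2^2 · 457, so s = 2 and d = 457.
x_0 = 1261^457 mod 1829 = 1065.
x_0 is neither 1 nor 1828, so continue squaring.
x_1 = 1065^2 mod 1829 = 245.
Reached i = s−1 = 1 without hitting −1: 1261 is a Miller–Rabin witness and 1829 is composite.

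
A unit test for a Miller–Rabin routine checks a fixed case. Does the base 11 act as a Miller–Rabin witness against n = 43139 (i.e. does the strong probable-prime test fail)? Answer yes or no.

n − 1 = 43138 = 2^1 · 21569, so s = 1 and d = 21569.
x_0 = 11^21569 mod 43139 = 18622.
x_0 ∉ {1, 43138} and s = 1, so 11 is a Miller–Rabin witness and 43139 is composite.

yes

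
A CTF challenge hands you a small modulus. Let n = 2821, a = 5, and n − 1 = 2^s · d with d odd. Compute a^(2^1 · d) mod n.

1520

n − 1 = 2820 = 2^2 · 705, so s = 2 and d = 705.
Repeated squaring mod 2821: 5^1 ≡ 5, 5^2 ≡ 25, 5^4 ≡ 625, 5^8 ≡ 1327, 5^16 ≡ 625, 5^32 ≡ 1327, 5^64 ≡ 625, 5^128 ≡ 1327, 5^256 ≡ 625, 5^512 ≡ 1327.
705 = 512 + 128 + 64 + 1, so 5^705 ≡ 1327·1327·625·5 ≡ 993 (mod 2821).
x_0 = 993.
x_1 = 993^2 mod 2821 = 1520.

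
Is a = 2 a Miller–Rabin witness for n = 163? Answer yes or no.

n − 1 = 162 = 2^1 · 81, so s = 1 and d = 81.
Repeated squaring mod 163: 2^1 ≡ 2, 2^2 ≡ 4, 2^4 ≡ 16, 2^8 ≡ 93, 2^16 ≡ 10, 2^32 ≡ 100, 2^64 ≡ 57.
81 = 64 + 16 + 1, so 2^81 ≡ 57·10·2 ≡ 162 (mod 163).
x_0 = 2^81 mod 163 = 162.
x_0 = 162 ≡ −1, so 2 is not a witness.

no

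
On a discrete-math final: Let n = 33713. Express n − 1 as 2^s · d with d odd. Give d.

2107

Halving: 33712 → 16856 → 8428 → 4214 → 2107; 2107 is odd.
So 33712 = 2^4 · 2107.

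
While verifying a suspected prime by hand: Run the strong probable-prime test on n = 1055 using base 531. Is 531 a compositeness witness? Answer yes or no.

n − 1 = 1054 = 2^1 · 527, so s = 1 and d = 527.
x_0 = 531^527 mod 1055 = 276.
x_0 ∉ {1, 1054} and s = 1, so 531 is a Miller–Rabin witness and 1055 is composite.

yes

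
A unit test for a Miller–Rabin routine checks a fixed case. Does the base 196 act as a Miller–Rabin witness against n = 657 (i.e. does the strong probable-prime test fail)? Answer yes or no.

n − 1 = 656 = 2^4 · 41, so s = 4 and d = 41.
x_0 = 196^41 mod 657 = 67.
x_0 is neither 1 nor 656, so continue squaring.
x_1 = 67^2 mod 657 = 547.
x_2 = 547^2 mod 657 = 274.
x_3 = 274^2 mod 657 = 178.
Reached i = s−1 = 3 without hitting −1: 196 is a Miller–Rabin witness and 657 is composite.

yes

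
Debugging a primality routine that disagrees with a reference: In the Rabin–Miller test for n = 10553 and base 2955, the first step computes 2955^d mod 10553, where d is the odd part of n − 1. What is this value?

7189

n − 1 = 10552 = 2^3 · 1319, so s = 3 and d = 1319.
Repeated squaring mod 10553: 2955^1 ≡ 2955, 2955^2 ≡ 4694, 2955^4 ≡ 9525, 2955^8 ≡ 1484, 2955^16 ≡ 7232, 2955^32 ≡ 1156, 2955^64 ≡ 6658, 2955^128 ≡ 6364, 2955^256 ≡ 8635, 2955^512 ≡ 6280, 2955^1024 ≡ 1839.
1319 = 1024 + 256 + 32 + 4 + 2 + 1, so 2955^1319 ≡ 1839·8635·1156·9525·4694·2955 ≡ 7189 (mod 10553).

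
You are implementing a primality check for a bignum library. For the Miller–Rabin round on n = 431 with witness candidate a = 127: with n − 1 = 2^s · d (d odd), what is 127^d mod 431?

430

n − 1 = 430 = 2^1 · 215, so s = 1 and d = 215.
Repeated squaring mod 431: 127^1 ≡ 127, 127^2 ≡ 182, 127^4 ≡ 368, 127^8 ≡ 90, 127^16 ≡ 342, 127^32 ≡ 163, 127^64 ≡ 278, 127^128 ≡ 135.
215 = 128 + 64 + 16 + 4 + 2 + 1, so 127^215 ≡ 135·278·342·368·182·127 ≡ 430 (mod 431).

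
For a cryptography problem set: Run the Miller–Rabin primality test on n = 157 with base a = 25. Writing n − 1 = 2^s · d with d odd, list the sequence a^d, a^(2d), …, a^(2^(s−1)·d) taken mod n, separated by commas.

n − 1 = 156 = 2^2 · 39, so s = 2 and d = 39.
x_0 = 25^39 mod 157 = 156.
x_1 = 156^2 mod 157 = 1.

156, 1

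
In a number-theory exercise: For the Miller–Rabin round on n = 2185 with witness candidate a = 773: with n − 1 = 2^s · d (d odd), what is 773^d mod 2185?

n − 1 = 2184 = 2^3 · 273, so s = 3 and d = 273.
773^273 mod 2185 = 1608.

1608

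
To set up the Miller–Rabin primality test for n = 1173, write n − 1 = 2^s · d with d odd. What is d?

Halving: 1172 → 586 → 293; 293 is odd.
So 1172 = 2^2 · 293.

293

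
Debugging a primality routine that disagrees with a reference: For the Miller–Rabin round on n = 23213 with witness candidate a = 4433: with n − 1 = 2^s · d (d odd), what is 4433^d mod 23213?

4568

n − 1 = 23212 = 2^2 · 5803, so s = 2 and d = 5803.
Repeated squaring mod 23213: 4433^1 ≡ 4433, 4433^2 ≡ 13291, 4433^4 ≡ 22964, 4433^8 ≡ 15575, 4433^16 ≡ 4775, 4433^32 ≡ 5459, 4433^64 ≡ 18402, 4433^128 ≡ 2360, 4433^256 ≡ 21693, 4433^512 ≡ 12313, 4433^1024 ≡ 5866, 4433^2048 ≡ 8290, 4433^4096 ≡ 13620.
5803 = 4096 + 1024 + 512 + 128 + 32 + 8 + 2 + 1, so 4433^5803 ≡ 13620·5866·12313·2360·5459·15575·13291·4433 ≡ 4568 (mod 23213).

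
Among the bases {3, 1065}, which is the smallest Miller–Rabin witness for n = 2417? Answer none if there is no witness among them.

none

n − 1 = 2416 = 2^4 · 151, so s = 4 and d = 151.
Base 3: x_0 = 3^151 mod 2417 = 1443. x_0 is neither 1 nor 2416, so continue squaring. x_1 = 1443^2 mod 2417 = 1212. x_2 = 1212^2 mod 2417 = 1825. x_3 = 1825^2 mod 2417 = 2416. x_3 ≡ −1, so 3 is not a witness.
Base 1065: x_0 = 1065^151 mod 2417 = 2072. x_0 is neither 1 nor 2416, so continue squaring. x_1 = 2072^2 mod 2417 = 592. x_2 = 592^2 mod 2417 = 2416. x_2 ≡ −1, so 1065 is not a witness.
No listed base is a witness for 2417.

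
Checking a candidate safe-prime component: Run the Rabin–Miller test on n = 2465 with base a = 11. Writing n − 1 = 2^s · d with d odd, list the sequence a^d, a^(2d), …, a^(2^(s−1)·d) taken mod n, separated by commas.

1061, 1681, 871, 1886, 1

n − 1 = 2464 = 2^5 · 77, so s = 5 and d = 77.
x_0 = 11^77 mod 2465 = 1061.
x_1 = 1061^2 mod 2465 = 1681.
x_2 = 1681^2 mod 2465 = 871.
x_3 = 871^2 mod 2465 = 1886.
x_4 = 1886^2 mod 2465 = 1.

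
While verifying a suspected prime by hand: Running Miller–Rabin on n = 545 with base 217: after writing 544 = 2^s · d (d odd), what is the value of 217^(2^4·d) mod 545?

1

n − 1 = 544 = 2^5 · 17, so s = 5 and d = 17.
x_0 = 217^17 mod 545 = 217.
x_1 = 217^2 mod 545 = 219.
x_2 = 219^2 mod 545 = 1.
x_3 = 1^2 mod 545 = 1.
x_4 = 1^2 mod 545 = 1.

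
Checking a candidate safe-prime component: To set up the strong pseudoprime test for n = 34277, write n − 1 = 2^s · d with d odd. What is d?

8569

Halving: 34276 → 17138 → 8569; 8569 is odd.
So 34276 = 2^2 · 8569.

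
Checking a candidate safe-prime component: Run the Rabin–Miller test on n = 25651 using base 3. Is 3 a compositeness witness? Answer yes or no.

n − 1 = 25650 = 2^1 · 12825, so s = 1 and d = 12825.
x_0 = 3^12825 mod 25651 = 11636.
x_0 ∉ {1, 25650} and s = 1, so 3 is a Miller–Rabin witness and 25651 is composite.

yes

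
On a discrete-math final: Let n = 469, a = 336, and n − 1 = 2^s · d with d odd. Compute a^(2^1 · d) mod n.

n − 1 = 468 = 2^2 · 117, so s = 2 and d = 117.
x_0 = 336^117 mod 469 = 336.
x_1 = 336^2 mod 469 = 336.

336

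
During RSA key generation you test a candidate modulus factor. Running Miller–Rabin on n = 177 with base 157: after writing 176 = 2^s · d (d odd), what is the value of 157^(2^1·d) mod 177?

4

n − 1 = 176 = 2^4 · 11, so s = 4 and d = 11.
x_0 = 157^11 mod 177 = 61.
x_1 = 61^2 mod 177 = 4.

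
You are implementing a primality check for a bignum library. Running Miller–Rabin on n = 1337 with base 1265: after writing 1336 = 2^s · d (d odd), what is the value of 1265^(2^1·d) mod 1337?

n − 1 = 1336 = 2^3 · 167, so s = 3 and d = 167.
Repeated squaring mod 1337: 1265^1 ≡ 1265, 1265^2 ≡ 1173, 1265^4 ≡ 156, 1265^8 ≡ 270, 1265^16 ≡ 702, 1265^32 ≡ 788, 1265^64 ≡ 576, 1265^128 ≡ 200.
167 = 128 + 32 + 4 + 2 + 1, so 1265^167 ≡ 200·788·156·1173·1265 ≡ 1291 (mod 1337).
x_0 = 1291.
x_1 = 1291^2 mod 1337 = 779.

779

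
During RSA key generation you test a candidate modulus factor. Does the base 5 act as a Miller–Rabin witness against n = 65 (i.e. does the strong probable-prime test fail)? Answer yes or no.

n − 1 = 64 = 2^6 · 1, so s = 6 and d = 1.
x_0 = 5^1 mod 65 = 5.
x_0 is neither 1 nor 64, so continue squaring.
x_1 = 5^2 mod 65 = 25.
x_2 = 25^2 mod 65 = 40.
x_3 = 40^2 mod 65 = 40.
x_4 = 40^2 mod 65 = 40.
x_5 = 40^2 mod 65 = 40.
Reached i = s−1 = 5 without hitting −1: 5 is a Miller–Rabin witness and 65 is composite.

yes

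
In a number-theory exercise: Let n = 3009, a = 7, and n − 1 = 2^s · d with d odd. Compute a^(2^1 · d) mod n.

1555

n − 1 = 3008 = 2^6 · 47, so s = 6 and d = 47.
Repeated squaring mod 3009: 7^1 ≡ 7, 7^2 ≡ 49, 7^4 ≡ 2401, 7^8 ≡ 2566, 7^16 ≡ 664, 7^32 ≡ 1582.
47 = 32 + 8 + 4 + 2 + 1, so 7^47 ≡ 1582·2566·2401·49·7 ≡ 2623 (mod 3009).
x_0 = 2623.
x_1 = 2623^2 mod 3009 = 1555.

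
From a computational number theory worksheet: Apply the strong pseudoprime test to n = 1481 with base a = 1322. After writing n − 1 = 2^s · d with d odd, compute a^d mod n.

n − 1 = 1480 = 2^3 · 185, so s = 3 and d = 185.
Repeated squaring mod 1481: 1322^1 ≡ 1322, 1322^2 ≡ 104, 1322^4 ≡ 449, 1322^8 ≡ 185, 1322^16 ≡ 162, 1322^32 ≡ 1067, 1322^64 ≡ 1081, 1322^128 ≡ 52.
185 = 128 + 32 + 16 + 8 + 1, so 1322^185 ≡ 52·1067·162·185·1322 ≡ 465 (mod 1481).

465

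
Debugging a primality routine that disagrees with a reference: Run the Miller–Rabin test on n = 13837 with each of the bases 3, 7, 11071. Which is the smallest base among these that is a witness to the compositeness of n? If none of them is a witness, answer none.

n − 1 = 13836 = 2^2 · 3459, so s = 2 and d = 3459.
Base 3: x_0 = 3^3459 mod 13837 = 8698. x_0 is neither 1 nor 13836, so continue squaring. x_1 = 8698^2 mod 13837 = 8325. Reached i = s−1 = 1 without hitting −1: 3 is a Miller–Rabin witness and 13837 is composite.
Base 7: x_0 = 7^3459 mod 13837 = 5488. x_0 is neither 1 nor 13836, so continue squaring. x_1 = 5488^2 mod 13837 = 8832. Reached i = s−1 = 1 without hitting −1: 7 is a Miller–Rabin witness and 13837 is composite.
Base 11071: x_0 = 11071^3459 mod 13837 = 1357. x_0 is neither 1 nor 13836, so continue squaring. x_1 = 1357^2 mod 13837 = 1128. Reached i = s−1 = 1 without hitting −1: 11071 is a Miller–Rabin witness and 13837 is composite.
The smallest witness among the given bases is 3.

3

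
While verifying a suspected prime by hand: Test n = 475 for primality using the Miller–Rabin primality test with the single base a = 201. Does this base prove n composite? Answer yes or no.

n − 1 = 474 = 2^1 · 237, so s = 1 and d = 237.
x_0 = 201^237 mod 475 = 1.
x_0 = 1, so 201 is not a witness.

no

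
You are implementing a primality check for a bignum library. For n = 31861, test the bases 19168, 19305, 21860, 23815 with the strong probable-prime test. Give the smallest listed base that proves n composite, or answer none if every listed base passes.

19168

n − 1 = 31860 = 2^2 · 7965, so s = 2 and d = 7965.
Base 19168: x_0 = 19168^7965 mod 31861 = 13984. x_0 is neither 1 nor 31860, so continue squaring. x_1 = 13984^2 mod 31861 = 21299. Reached i = s−1 = 1 without hitting −1: 19168 is a Miller–Rabin witness and 31861 is composite.
Base 19305: x_0 = 19305^7965 mod 31861 = 30805. x_0 is neither 1 nor 31860, so continue squaring. x_1 = 30805^2 mod 31861 = 1. x_1 = 1 but x_0 ≠ ±1, a nontrivial square root of 1 — 19305 is a witness and 31861 is composite.
Base 21860: x_0 = 21860^7965 mod 31861 = 28849. x_0 is neither 1 nor 31860, so continue squaring. x_1 = 28849^2 mod 31861 = 23620. Reached i = s−1 = 1 without hitting −1: 21860 is a Miller–Rabin witness and 31861 is composite.
Base 23815: x_0 = 23815^7965 mod 31861 = 14281. x_0 is neither 1 nor 31860, so continue squaring. x_1 = 14281^2 mod 31861 = 4700. Reached i = s−1 = 1 without hitting −1: 23815 is a Miller–Rabin witness and 31861 is composite.
The smallest witness among the given bases is 19168.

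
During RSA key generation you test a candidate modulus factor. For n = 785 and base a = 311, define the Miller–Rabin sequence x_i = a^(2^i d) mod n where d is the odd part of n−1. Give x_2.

311

n − 1 = 784 = 2^4 · 49, so s = 4 and d = 49.
x_0 = 311^49 mod 785 = 331.
x_1 = 331^2 mod 785 = 446.
x_2 = 446^2 mod 785 = 311.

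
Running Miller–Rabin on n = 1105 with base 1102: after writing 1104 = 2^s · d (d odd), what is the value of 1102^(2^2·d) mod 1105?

n − 1 = 1104 = 2^4 · 69, so s = 4 and d = 69.
Repeated squaring mod 1105: 1102^1 ≡ 1102, 1102^2 ≡ 9, 1102^4 ≡ 81, 1102^8 ≡ 1036, 1102^16 ≡ 341, 1102^32 ≡ 256, 1102^64 ≡ 341.
69 = 64 + 4 + 1, so 1102^69 ≡ 341·81·1102 ≡ 12 (mod 1105).
x_0 = 12.
x_1 = 12^2 mod 1105 = 144.
x_2 = 144^2 mod 1105 = 846.

846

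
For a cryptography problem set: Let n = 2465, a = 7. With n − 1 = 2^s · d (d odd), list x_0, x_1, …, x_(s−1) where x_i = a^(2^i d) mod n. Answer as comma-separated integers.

2437, 784, 871, 1886, 1

n − 1 = 2464 = 2^5 · 77, so s = 5 and d = 77.
x_0 = 7^77 mod 2465 = 2437.
x_1 = 2437^2 mod 2465 = 784.
x_2 = 784^2 mod 2465 = 871.
x_3 = 871^2 mod 2465 = 1886.
x_4 = 1886^2 mod 2465 = 1.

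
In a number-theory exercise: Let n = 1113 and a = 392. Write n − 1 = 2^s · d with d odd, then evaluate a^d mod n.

518

n − 1 = 1112 = 2^3 · 139, so s = 3 and d = 139.
392^139 mod 1113 = 518.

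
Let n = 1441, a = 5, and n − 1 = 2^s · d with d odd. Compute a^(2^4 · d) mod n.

243

n − 1 = 1440 = 2^5 · 45, so s = 5 and d = 45.
x_0 = 5^45 mod 1441 = 584.
x_1 = 584^2 mod 1441 = 980.
x_2 = 980^2 mod 1441 = 694.
x_3 = 694^2 mod 1441 = 342.
x_4 = 342^2 mod 1441 = 243.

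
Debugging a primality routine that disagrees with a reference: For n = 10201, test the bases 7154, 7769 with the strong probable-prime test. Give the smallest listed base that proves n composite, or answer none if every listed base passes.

7154

n − 1 = 10200 = 2^3 · 1275, so s = 3 and d = 1275.
Base 7154: x_0 = 7154^1275 mod 10201 = 3132. x_0 is neither 1 nor 10200, so continue squaring. x_1 = 3132^2 mod 10201 = 6263. x_2 = 6263^2 mod 10201 = 2324. Reached i = s−1 = 2 without hitting −1: 7154 is a Miller–Rabin witness and 10201 is composite.
Base 7769: x_0 = 7769^1275 mod 10201 = 8373. x_0 is neither 1 nor 10200, so continue squaring. x_1 = 8373^2 mod 10201 = 5857. x_2 = 5857^2 mod 10201 = 8687. Reached i = s−1 = 2 without hitting −1: 7769 is a Miller–Rabin witness and 10201 is composite.
The smallest witness among the given bases is 7154.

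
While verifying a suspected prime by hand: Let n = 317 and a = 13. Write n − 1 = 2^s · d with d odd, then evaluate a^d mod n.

n − 1 = 316 = 2^2 · 79, so s = 2 and d = 79.
By repeated squaring, 13^79 ≡ 203 (mod 317).

203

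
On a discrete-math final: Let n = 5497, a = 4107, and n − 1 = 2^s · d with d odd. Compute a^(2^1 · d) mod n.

n − 1 = 5496 = 2^3 · 687, so s = 3 and d = 687.
Repeated squaring mod 5497: 4107^1 ≡ 4107, 4107^2 ≡ 2653, 4107^4 ≡ 2249, 4107^8 ≡ 761, 4107^16 ≡ 1936, 4107^32 ≡ 4639, 4107^64 ≡ 5063, 4107^128 ≡ 1458, 4107^256 ≡ 3922, 4107^512 ≡ 1478.
687 = 512 + 128 + 32 + 8 + 4 + 2 + 1, so 4107^687 ≡ 1478·1458·4639·761·2249·2653·4107 ≡ 3868 (mod 5497).
x_0 = 3868.
x_1 = 3868^2 mod 5497 = 4087.

4087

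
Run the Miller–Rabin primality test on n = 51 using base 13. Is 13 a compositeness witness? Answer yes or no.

yes

n − 1 = 50 = 2^1 · 25, so s = 1 and d = 25.
x_0 = 13^25 mod 51 = 13.
x_0 ∉ {1, 50} and s = 1, so 13 is a Miller–Rabin witness and 51 is composite.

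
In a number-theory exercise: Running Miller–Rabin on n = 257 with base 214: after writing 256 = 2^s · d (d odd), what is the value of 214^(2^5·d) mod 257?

n − 1 = 256 = 2^8 · 1, so s = 8 and d = 1.
x_0 = 214^1 mod 257 = 214.
x_1 = 214^2 mod 257 = 50.
x_2 = 50^2 mod 257 = 187.
x_3 = 187^2 mod 257 = 17.
x_4 = 17^2 mod 257 = 32.
x_5 = 32^2 mod 257 = 253.

253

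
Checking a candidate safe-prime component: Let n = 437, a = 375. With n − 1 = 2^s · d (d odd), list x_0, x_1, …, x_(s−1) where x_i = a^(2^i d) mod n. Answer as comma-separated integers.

33, 215

n − 1 = 436 = 2^2 · 109, so s = 2 and d = 109.
x_0 = 375^109 mod 437 = 33.
x_1 = 33^2 mod 437 = 215.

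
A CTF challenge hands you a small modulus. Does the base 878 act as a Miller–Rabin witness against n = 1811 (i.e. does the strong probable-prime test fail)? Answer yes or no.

no

n − 1 = 1810 = 2^1 · 905, so s = 1 and d = 905.
Repeated squaring mod 1811: 878^1 ≡ 878, 878^2 ≡ 1209, 878^4 ≡ 204, 878^8 ≡ 1774, 878^16 ≡ 1369, 878^32 ≡ 1587, 878^64 ≡ 1279, 878^128 ≡ 508, 878^256 ≡ 902, 878^512 ≡ 465.
905 = 512 + 256 + 128 + 8 + 1, so 878^905 ≡ 465·902·508·1774·878 ≡ 1 (mod 1811).
x_0 = 878^905 mod 1811 = 1.
x_0 = 1, so 878 is not a witness.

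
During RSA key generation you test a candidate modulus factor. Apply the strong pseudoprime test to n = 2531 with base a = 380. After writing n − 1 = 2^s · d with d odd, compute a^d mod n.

n − 1 = 2530 = 2^1 · 1265, so s = 1 and d = 1265.
380^1265 mod 2531 = 2530.

2530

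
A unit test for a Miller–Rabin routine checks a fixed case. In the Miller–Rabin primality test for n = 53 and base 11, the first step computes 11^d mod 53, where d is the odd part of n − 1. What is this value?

n − 1 = 52 = 2^2 · 13, so s = 2 and d = 13.
11^13 mod 53 = 52.

52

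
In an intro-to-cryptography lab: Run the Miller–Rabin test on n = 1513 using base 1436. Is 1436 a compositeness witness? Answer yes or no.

n − 1 = 1512 = 2^3 · 189, so s = 3 and d = 189.
x_0 = 1436^189 mod 1513 = 77.
x_0 is neither 1 nor 1512, so continue squaring.
x_1 = 77^2 mod 1513 = 1390.
x_2 = 1390^2 mod 1513 = 1512.
x_2 ≡ −1, so 1436 is not a witness.

no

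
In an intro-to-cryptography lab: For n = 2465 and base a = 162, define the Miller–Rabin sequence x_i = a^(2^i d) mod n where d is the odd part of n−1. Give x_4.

n − 1 = 2464 = 2^5 · 77, so s = 5 and d = 77.
Repeated squaring mod 2465: 162^1 ≡ 162, 162^2 ≡ 1594, 162^4 ≡ 1886, 162^8 ≡ 1, 162^16 ≡ 1, 162^32 ≡ 1, 162^64 ≡ 1.
77 = 64 + 8 + 4 + 1, so 162^77 ≡ 1·1·1886·162 ≡ 2337 (mod 2465).
x_0 = 2337.
x_1 = 2337^2 mod 2465 = 1594.
x_2 = 1594^2 mod 2465 = 1886.
x_3 = 1886^2 mod 2465 = 1.
x_4 = 1^2 mod 2465 = 1.

1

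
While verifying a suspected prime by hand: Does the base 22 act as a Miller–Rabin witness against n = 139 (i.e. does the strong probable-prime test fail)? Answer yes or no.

no

n − 1 = 138 = 2^1 · 69, so s = 1 and d = 69.
Repeated squaring mod 139: 22^1 ≡ 22, 22^2 ≡ 67, 22^4 ≡ 41, 22^8 ≡ 13, 22^16 ≡ 30, 22^32 ≡ 66, 22^64 ≡ 47.
69 = 64 + 4 + 1, so 22^69 ≡ 47·41·22 ≡ 138 (mod 139).
x_0 = 22^69 mod 139 = 138.
x_0 = 138 ≡ −1, so 22 is not a witness.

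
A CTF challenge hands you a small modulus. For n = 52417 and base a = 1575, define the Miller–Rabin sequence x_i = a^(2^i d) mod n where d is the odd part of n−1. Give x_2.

n − 1 = 52416 = 2^6 · 819, so s = 6 and d = 819.
x_0 = 1575^819 mod 52417 = 6836.
x_1 = 6836^2 mod 52417 = 27349.
x_2 = 27349^2 mod 52417 = 29628.

29628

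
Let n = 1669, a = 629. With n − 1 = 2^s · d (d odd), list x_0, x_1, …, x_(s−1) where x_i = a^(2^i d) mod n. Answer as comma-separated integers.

1449, 1668

n − 1 = 1668 = 2^2 · 417, so s = 2 and d = 417.
x_0 = 629^417 mod 1669 = 1449.
x_1 = 1449^2 mod 1669 = 1668.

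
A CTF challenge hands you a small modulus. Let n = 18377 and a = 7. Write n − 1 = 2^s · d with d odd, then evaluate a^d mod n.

14137

n − 1 = 18376 = 2^3 · 2297, so s = 3 and d = 2297.
By repeated squaring, 7^2297 ≡ 14137 (mod 18377).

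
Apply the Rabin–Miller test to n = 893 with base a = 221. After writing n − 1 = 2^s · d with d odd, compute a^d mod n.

468

n − 1 = 892 = 2^2 · 223, so s = 2 and d = 223.
221^223 mod 893 = 468.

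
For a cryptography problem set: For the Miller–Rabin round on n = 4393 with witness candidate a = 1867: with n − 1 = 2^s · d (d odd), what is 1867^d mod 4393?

n − 1 = 4392 = 2^3 · 549, so s = 3 and d = 549.
By repeated squaring, 1867^549 ≡ 3686 (mod 4393).

3686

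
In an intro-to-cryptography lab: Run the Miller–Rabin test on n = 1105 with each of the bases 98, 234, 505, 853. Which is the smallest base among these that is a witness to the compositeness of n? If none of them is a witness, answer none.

234

n − 1 = 1104 = 2^4 · 69, so s = 4 and d = 69.
Base 98: x_0 = 98^69 mod 1105 = 268. x_0 is neither 1 nor 1104, so continue squaring. x_1 = 268^2 mod 1105 = 1104. x_1 ≡ −1, so 98 is not a witness.
Base 234: x_0 = 234^69 mod 1105 = 234. x_0 is neither 1 nor 1104, so continue squaring. x_1 = 234^2 mod 1105 = 611. x_2 = 611^2 mod 1105 = 936. x_3 = 936^2 mod 1105 = 936. Reached i = s−1 = 3 without hitting −1: 234 is a Miller–Rabin witness and 1105 is composite.
Base 505: x_0 = 505^69 mod 1105 = 190. x_0 is neither 1 nor 1104, so continue squaring. x_1 = 190^2 mod 1105 = 740. x_2 = 740^2 mod 1105 = 625. x_3 = 625^2 mod 1105 = 560. Reached i = s−1 = 3 without hitting −1: 505 is a Miller–Rabin witness and 1105 is composite.
Base 853: x_0 = 853^69 mod 1105 = 73. x_0 is neither 1 nor 1104, so continue squaring. x_1 = 73^2 mod 1105 = 909. x_2 = 909^2 mod 1105 = 846. x_3 = 846^2 mod 1105 = 781. Reached i = s−1 = 3 without hitting −1: 853 is a Miller–Rabin witness and 1105 is composite.
The smallest witness among the given bases is 234.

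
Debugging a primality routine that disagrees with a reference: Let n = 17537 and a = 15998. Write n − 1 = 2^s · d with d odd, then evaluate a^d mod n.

13034

n − 1 = 17536 = 2^7 · 137, so s = 7 and d = 137.
Repeated squaring mod 17537: 15998^1 ≡ 15998, 15998^2 ≡ 1026, 15998^4 ≡ 456, 15998^8 ≡ 15029, 15998^16 ≡ 11818, 15998^32 ≡ 456, 15998^64 ≡ 15029, 15998^128 ≡ 11818.
137 = 128 + 8 + 1, so 15998^137 ≡ 11818·15029·15998 ≡ 13034 (mod 17537).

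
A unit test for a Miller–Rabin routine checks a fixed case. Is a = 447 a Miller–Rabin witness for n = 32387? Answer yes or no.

n − 1 = 32386 = 2^1 · 16193, so s = 1 and d = 16193.
x_0 = 447^16193 mod 32387 = 10434.
x_0 ∉ {1, 32386} and s = 1, so 447 is a Miller–Rabin witness and 32387 is composite.

yes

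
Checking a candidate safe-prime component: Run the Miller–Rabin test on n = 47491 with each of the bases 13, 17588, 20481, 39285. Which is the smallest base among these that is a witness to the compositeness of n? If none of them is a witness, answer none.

none

n − 1 = 47490 = 2^1 · 23745, so s = 1 and d = 23745.
Base 13: x_0 = 13^23745 mod 47491 = 47490. x_0 = 47490 ≡ −1, so 13 is not a witness.
Base 17588: x_0 = 17588^23745 mod 47491 = 1. x_0 = 1, so 17588 is not a witness.
Base 20481: x_0 = 20481^23745 mod 47491 = 47490. x_0 = 47490 ≡ −1, so 20481 is not a witness.
Base 39285: x_0 = 39285^23745 mod 47491 = 47490. x_0 = 47490 ≡ −1, so 39285 is not a witness.
No listed base is a witness for 47491.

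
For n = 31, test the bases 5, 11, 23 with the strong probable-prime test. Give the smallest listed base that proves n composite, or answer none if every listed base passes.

none

n − 1 = 30 = 2^1 · 15, so s = 1 and d = 15.
Base 5: x_0 = 5^15 mod 31 = 1. x_0 = 1, so 5 is not a witness.
Base 11: x_0 = 11^15 mod 31 = 30. x_0 = 30 ≡ −1, so 11 is not a witness.
Base 23: x_0 = 23^15 mod 31 = 30. x_0 = 30 ≡ −1, so 23 is not a witness.
No listed base is a witness for 31.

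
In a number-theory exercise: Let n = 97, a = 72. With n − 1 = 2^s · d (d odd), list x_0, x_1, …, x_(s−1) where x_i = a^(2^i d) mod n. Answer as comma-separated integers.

n − 1 = 96 = 2^5 · 3, so s = 5 and d = 3.
x_0 = 72^3 mod 97 = 89.
x_1 = 89^2 mod 97 = 64.
x_2 = 64^2 mod 97 = 22.
x_3 = 22^2 mod 97 = 96.
x_4 = 96^2 mod 97 = 1.

89, 64, 22, 96, 1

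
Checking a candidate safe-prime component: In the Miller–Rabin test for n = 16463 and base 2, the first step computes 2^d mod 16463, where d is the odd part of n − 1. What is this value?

n − 1 = 16462 = 2^1 · 8231, so s = 1 and d = 8231.
Repeated squaring mod 16463: 2^1 ≡ 2, 2^2 ≡ 4, 2^4 ≡ 16, 2^8 ≡ 256, 2^16 ≡ 16147, 2^32 ≡ 1078, 2^64 ≡ 9674, 2^128 ≡ 10584, 2^256 ≡ 6804, 2^512 ≡ 460, 2^1024 ≡ 14044, 2^2048 ≡ 7196, 2^4096 ≡ 6281, 2^8192 ≡ 5613.
8231 = 8192 + 32 + 4 + 2 + 1, so 2^8231 ≡ 5613·1078·16·4·2 ≡ 2357 (mod 16463).

2357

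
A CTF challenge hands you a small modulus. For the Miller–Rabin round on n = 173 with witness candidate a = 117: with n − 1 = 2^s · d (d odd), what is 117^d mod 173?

n − 1 = 172 = 2^2 · 43, so s = 2 and d = 43.
117^43 mod 173 = 1.

1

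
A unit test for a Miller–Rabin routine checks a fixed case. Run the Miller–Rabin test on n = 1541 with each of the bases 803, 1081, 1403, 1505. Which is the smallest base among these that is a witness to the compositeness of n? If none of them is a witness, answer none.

1081

n − 1 = 1540 = 2^2 · 385, so s = 2 and d = 385.
Base 803: x_0 = 803^385 mod 1541 = 1540. x_0 = 1540 ≡ −1, so 803 is not a witness.
Base 1081: x_0 = 1081^385 mod 1541 = 805. x_0 is neither 1 nor 1540, so continue squaring. x_1 = 805^2 mod 1541 = 805. Reached i = s−1 = 1 without hitting −1: 1081 is a Miller–Rabin witness and 1541 is composite.
Base 1403: x_0 = 1403^385 mod 1541 = 1311. x_0 is neither 1 nor 1540, so continue squaring. x_1 = 1311^2 mod 1541 = 506. Reached i = s−1 = 1 without hitting −1: 1403 is a Miller–Rabin witness and 1541 is composite.
Base 1505: x_0 = 1505^385 mod 1541 = 574. x_0 is neither 1 nor 1540, so continue squaring. x_1 = 574^2 mod 1541 = 1243. Reached i = s−1 = 1 without hitting −1: 1505 is a Miller–Rabin witness and 1541 is composite.
The smallest witness among the given bases is 1081.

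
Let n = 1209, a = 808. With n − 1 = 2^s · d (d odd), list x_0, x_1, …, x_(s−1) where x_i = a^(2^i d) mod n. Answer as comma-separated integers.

n − 1 = 1208 = 2^3 · 151, so s = 3 and d = 151.
x_0 = 808^151 mod 1209 = 622.
x_1 = 622^2 mod 1209 = 4.
x_2 = 4^2 mod 1209 = 16.

622, 4, 16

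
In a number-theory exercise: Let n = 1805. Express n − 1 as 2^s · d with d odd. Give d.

Halving: 1804 → 902 → 451; 451 is odd.
So 1804 = 2^2 · 451.

451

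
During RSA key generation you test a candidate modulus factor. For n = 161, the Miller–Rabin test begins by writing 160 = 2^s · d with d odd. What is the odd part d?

5

Halving: 160 → 80 → 40 → 20 → 10 → 5; 5 is odd.
So 160 = 2^5 · 5.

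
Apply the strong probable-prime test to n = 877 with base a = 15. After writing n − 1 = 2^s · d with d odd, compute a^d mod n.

n − 1 = 876 = 2^2 · 219, so s = 2 and d = 219.
15^219 mod 877 = 726.

726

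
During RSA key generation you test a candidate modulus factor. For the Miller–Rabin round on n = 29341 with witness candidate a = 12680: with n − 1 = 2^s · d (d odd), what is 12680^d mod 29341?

n − 1 = 29340 = 2^2 · 7335, so s = 2 and d = 7335.
12680^7335 mod 29341 = 28010.

28010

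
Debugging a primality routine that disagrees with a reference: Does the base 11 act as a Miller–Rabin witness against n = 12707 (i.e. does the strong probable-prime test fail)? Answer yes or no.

yes

n − 1 = 12706 = 2^1 · 6353, so s = 1 and d = 6353.
x_0 = 11^6353 mod 12707 = 1549.
x_0 ∉ {1, 12706} and s = 1, so 11 is a Miller–Rabin witness and 12707 is composite.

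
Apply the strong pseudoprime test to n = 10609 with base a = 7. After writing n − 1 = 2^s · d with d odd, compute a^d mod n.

n − 1 = 10608 = 2^4 · 663, so s = 4 and d = 663.
7^663 mod 10609 = 6696.

6696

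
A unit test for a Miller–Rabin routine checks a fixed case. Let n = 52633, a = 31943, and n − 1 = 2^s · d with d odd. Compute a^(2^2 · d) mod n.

41098

n − 1 = 52632 = 2^3 · 6579, so s = 3 and d = 6579.
x_0 = 31943^6579 mod 52633 = 41819.
x_1 = 41819^2 mod 52633 = 44703.
x_2 = 44703^2 mod 52633 = 41098.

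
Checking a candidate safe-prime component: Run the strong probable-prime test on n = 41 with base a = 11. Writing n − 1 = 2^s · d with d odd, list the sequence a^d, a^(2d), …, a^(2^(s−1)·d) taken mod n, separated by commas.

3, 9, 40

n − 1 = 40 = 2^3 · 5, so s = 3 and d = 5.
x_0 = 11^5 mod 41 = 3.
x_1 = 3^2 mod 41 = 9.
x_2 = 9^2 mod 41 = 40.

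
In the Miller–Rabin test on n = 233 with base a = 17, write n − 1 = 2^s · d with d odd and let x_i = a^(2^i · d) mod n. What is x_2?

232

n − 1 = 232 = 2^3 · 29, so s = 3 and d = 29.
Repeated squaring mod 233: 17^1 ≡ 17, 17^2 ≡ 56, 17^4 ≡ 107, 17^8 ≡ 32, 17^16 ≡ 92.
29 = 16 + 8 + 4 + 1, so 17^29 ≡ 92·32·107·17 ≡ 97 (mod 233).
x_0 = 97.
x_1 = 97^2 mod 233 = 89.
x_2 = 89^2 mod 233 = 232.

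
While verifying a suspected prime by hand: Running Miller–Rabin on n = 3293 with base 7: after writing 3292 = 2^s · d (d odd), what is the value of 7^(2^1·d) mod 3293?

n − 1 = 3292 = 2^2 · 823, so s = 2 and d = 823.
x_0 = 7^823 mod 3293 = 329.
x_1 = 329^2 mod 3293 = 2865.

2865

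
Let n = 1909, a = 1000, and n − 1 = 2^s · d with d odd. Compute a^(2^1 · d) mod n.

1227

n − 1 = 1908 = 2^2 · 477, so s = 2 and d = 477.
Repeated squaring mod 1909: 1000^1 ≡ 1000, 1000^2 ≡ 1593, 1000^4 ≡ 588, 1000^8 ≡ 215, 1000^16 ≡ 409, 1000^32 ≡ 1198, 1000^64 ≡ 1545, 1000^128 ≡ 775, 1000^256 ≡ 1199.
477 = 256 + 128 + 64 + 16 + 8 + 4 + 1, so 1000^477 ≡ 1199·775·1545·409·215·588·1000 ≡ 608 (mod 1909).
x_0 = 608.
x_1 = 608^2 mod 1909 = 1227.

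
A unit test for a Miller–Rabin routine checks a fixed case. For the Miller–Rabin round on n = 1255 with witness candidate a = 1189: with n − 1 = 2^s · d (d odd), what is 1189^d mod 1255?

n − 1 = 1254 = 2^1 · 627, so s = 1 and d = 627.
Repeated squaring mod 1255: 1189^1 ≡ 1189, 1189^2 ≡ 591, 1189^4 ≡ 391, 1189^8 ≡ 1026, 1189^16 ≡ 986, 1189^32 ≡ 826, 1189^64 ≡ 811, 1189^128 ≡ 101, 1189^256 ≡ 161, 1189^512 ≡ 821.
627 = 512 + 64 + 32 + 16 + 2 + 1, so 1189^627 ≡ 821·811·826·986·591·1189 ≡ 664 (mod 1255).

664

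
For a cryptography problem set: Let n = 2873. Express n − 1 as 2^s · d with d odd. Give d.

359

Halving: 2872 → 1436 → 718 → 359; 359 is odd.
So 2872 = 2^3 · 359.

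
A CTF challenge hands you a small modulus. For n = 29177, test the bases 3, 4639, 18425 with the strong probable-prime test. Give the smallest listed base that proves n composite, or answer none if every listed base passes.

n − 1 = 29176 = 2^3 · 3647, so s = 3 and d = 3647.
Base 3: x_0 = 3^3647 mod 29177 = 27049. x_0 is neither 1 nor 29176, so continue squaring. x_1 = 27049^2 mod 29177 = 5949. x_2 = 5949^2 mod 29177 = 28077. Reached i = s−1 = 2 without hitting −1: 3 is a Miller–Rabin witness and 29177 is composite.
Base 4639: x_0 = 4639^3647 mod 29177 = 2362. x_0 is neither 1 nor 29176, so continue squaring. x_1 = 2362^2 mod 29177 = 6237. x_2 = 6237^2 mod 29177 = 7228. Reached i = s−1 = 2 without hitting −1: 4639 is a Miller–Rabin witness and 29177 is composite.
Base 18425: x_0 = 18425^3647 mod 29177 = 19107. x_0 is neither 1 nor 29176, so continue squaring. x_1 = 19107^2 mod 29177 = 14825. x_2 = 14825^2 mod 29177 = 19461. Reached i = s−1 = 2 without hitting −1: 18425 is a Miller–Rabin witness and 29177 is composite.
The smallest witness among the given bases is 3.

3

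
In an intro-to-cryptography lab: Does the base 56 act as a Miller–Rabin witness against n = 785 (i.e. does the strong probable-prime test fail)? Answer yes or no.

n − 1 = 784 = 2^4 · 49, so s = 4 and d = 49.
Repeated squaring mod 785: 56^1 ≡ 56, 56^2 ≡ 781, 56^4 ≡ 16, 56^8 ≡ 256, 56^16 ≡ 381, 56^32 ≡ 721.
49 = 32 + 16 + 1, so 56^49 ≡ 721·381·56 ≡ 396 (mod 785).
x_0 = 56^49 mod 785 = 396.
x_0 is neither 1 nor 784, so continue squaring.
x_1 = 396^2 mod 785 = 601.
x_2 = 601^2 mod 785 = 101.
x_3 = 101^2 mod 785 = 781.
Reached i = s−1 = 3 without hitting −1: 56 is a Miller–Rabin witness and 785 is composite.

yes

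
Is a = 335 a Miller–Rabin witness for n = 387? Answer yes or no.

yes

n − 1 = 386 = 2^1 · 193, so s = 1 and d = 193.
Repeated squaring mod 387: 335^1 ≡ 335, 335^2 ≡ 382, 335^4 ≡ 25, 335^8 ≡ 238, 335^16 ≡ 142, 335^32 ≡ 40, 335^64 ≡ 52, 335^128 ≡ 382.
193 = 128 + 64 + 1, so 335^193 ≡ 382·52·335 ≡ 362 (mod 387).
x_0 = 335^193 mod 387 = 362.
x_0 ∉ {1, 386} and s = 1, so 335 is a Miller–Rabin witness and 387 is composite.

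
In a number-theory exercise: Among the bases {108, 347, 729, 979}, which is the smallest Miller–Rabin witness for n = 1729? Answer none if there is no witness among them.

n − 1 = 1728 = 2^6 · 27, so s = 6 and d = 27.
Base 108: x_0 = 108^27 mod 1729 = 1728. x_0 = 1728 ≡ −1, so 108 is not a witness.
Base 347: x_0 = 347^27 mod 1729 = 1. x_0 = 1, so 347 is not a witness.
Base 729: x_0 = 729^27 mod 1729 = 1. x_0 = 1, so 729 is not a witness.
Base 979: x_0 = 979^27 mod 1729 = 1728. x_0 = 1728 ≡ −1, so 979 is not a witness.
No listed base is a witness for 1729.

none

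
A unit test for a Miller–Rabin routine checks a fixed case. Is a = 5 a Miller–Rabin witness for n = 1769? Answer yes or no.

n − 1 = 1768 = 2^3 · 221, so s = 3 and d = 221.
Repeated squaring mod 1769: 5^1 ≡ 5, 5^2 ≡ 25, 5^4 ≡ 625, 5^8 ≡ 1445, 5^16 ≡ 605, 5^32 ≡ 1611, 5^64 ≡ 198, 5^128 ≡ 286.
221 = 128 + 64 + 16 + 8 + 4 + 1, so 5^221 ≡ 286·198·605·1445·625·5 ≡ 187 (mod 1769).
x_0 = 5^221 mod 1769 = 187.
x_0 is neither 1 nor 1768, so continue squaring.
x_1 = 187^2 mod 1769 = 1358.
x_2 = 1358^2 mod 1769 = 866.
Reached i = s−1 = 2 without hitting −1: 5 is a Miller–Rabin witness and 1769 is composite.

yes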